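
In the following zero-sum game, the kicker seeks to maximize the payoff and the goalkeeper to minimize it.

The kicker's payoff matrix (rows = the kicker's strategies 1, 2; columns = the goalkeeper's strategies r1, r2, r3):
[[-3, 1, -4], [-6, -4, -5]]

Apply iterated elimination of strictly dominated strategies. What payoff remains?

Row 2 is strictly dominated by row 1 (-3>-6, 1>-4, -4>-5); eliminate 2.
Column r1 is strictly dominated by r3 for the goalkeeper (-4<-3); eliminate r1.
Column r2 is strictly dominated by r3 for the goalkeeper (-4<1); eliminate r2.
Only (1, r3) remains, with payoff -4.

-4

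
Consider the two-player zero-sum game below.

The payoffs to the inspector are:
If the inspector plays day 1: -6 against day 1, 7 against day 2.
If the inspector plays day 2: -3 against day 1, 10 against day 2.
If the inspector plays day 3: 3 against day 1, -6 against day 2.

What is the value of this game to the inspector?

Row day 1 is strictly dominated by row day 2, so the inspector never plays it.
The remaining 2×2 game on (day 2, day 3) × (day 1, day 2) has no saddle point. Let the inspector play day 2 with probability p; indifference gives −3p + 3(1−p) = 10p − 6(1−p), so p = 9/22.
Similarly the inspectee's optimal q on day 1 is 8/11, and the value is -3·(8/11) + (10)·(3/11) = 6/11.

6/11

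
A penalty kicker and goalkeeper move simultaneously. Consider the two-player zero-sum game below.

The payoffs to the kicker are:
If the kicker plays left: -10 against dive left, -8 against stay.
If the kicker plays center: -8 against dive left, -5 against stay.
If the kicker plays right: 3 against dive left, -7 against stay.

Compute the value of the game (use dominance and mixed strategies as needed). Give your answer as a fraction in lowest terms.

Row left is strictly dominated by row center, so the kicker never plays it.
The remaining 2×2 game on (center, right) × (dive left, stay) has no saddle point. Let the kicker play center with probability p; indifference gives −8p + 3(1−p) = −5p − 7(1−p), so p = 10/13.
Similarly the goalkeeper's optimal q on dive left is 2/13, and the value is -8·(2/13) + (-5)·(11/13) = -71/13.

-71/13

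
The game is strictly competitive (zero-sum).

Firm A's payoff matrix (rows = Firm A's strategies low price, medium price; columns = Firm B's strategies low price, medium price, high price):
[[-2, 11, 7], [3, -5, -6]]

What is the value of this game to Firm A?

1/2

Column medium price is strictly dominated by high price for Firm B (it gives Firm A more in every row).
The remaining 2×2 game on (low price, medium price) × (low price, high price) has no saddle point. Let Firm A play low price with probability p; indifference gives −2p + 3(1−p) = 7p − 6(1−p), so p = 1/2.
Similarly Firm B's optimal q on low price is 13/18, and the value is -2·(13/18) + (7)·(5/18) = 1/2.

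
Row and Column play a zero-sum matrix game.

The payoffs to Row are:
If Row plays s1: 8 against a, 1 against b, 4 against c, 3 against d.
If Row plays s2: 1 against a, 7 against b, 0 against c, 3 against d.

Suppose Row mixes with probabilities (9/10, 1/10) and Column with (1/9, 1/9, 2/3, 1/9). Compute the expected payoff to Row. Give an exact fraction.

67/18

Against (1/9, 1/9, 2/3, 1/9), each row's expected payoff is s1: 4; s2: 11/9.
Taking the (9/10, 1/10)-weighted average: (9/10)·(4) + (1/10)·(11/9) = 67/18.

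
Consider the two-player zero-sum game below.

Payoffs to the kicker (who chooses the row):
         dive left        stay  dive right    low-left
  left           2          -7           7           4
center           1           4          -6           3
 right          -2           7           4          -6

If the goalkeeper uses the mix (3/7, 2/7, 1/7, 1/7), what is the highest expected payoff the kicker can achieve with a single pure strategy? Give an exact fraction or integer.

8/7

left: (2)·(3/7) + (-7)·(2/7) + (7)·(1/7) + (4)·(1/7) = 3/7.
center: (1)·(3/7) + (4)·(2/7) + (-6)·(1/7) + (3)·(1/7) = 8/7.
right: (-2)·(3/7) + (7)·(2/7) + (4)·(1/7) + (-6)·(1/7) = 6/7.
The best pure response is center with expected payoff 8/7.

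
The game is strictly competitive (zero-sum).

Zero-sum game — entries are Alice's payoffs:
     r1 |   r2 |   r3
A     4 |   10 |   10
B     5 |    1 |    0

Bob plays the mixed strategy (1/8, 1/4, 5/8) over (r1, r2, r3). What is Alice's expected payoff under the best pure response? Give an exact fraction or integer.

37/4

A: (4)·(1/8) + (10)·(1/4) + (10)·(5/8) = 37/4.
B: (5)·(1/8) + (1)·(1/4) + (0)·(5/8) = 7/8.
The best pure response is A with expected payoff 37/4.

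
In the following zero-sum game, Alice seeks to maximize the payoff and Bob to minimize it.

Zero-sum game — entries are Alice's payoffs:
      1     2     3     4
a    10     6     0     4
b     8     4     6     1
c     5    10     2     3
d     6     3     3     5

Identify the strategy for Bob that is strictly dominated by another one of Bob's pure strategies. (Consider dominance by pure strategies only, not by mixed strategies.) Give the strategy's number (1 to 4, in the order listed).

1

Bob prefers columns that give Alice less. Compare 1 with 3: 0 < 10, 6 < 8, 2 < 5, 3 < 6.
So 3 strictly dominates 1 for Bob; 1 is strictly dominated.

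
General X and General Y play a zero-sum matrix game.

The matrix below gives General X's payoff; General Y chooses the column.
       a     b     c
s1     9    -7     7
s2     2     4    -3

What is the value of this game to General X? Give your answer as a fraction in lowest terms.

Column a is strictly dominated by c for General Y (it gives General X more in every row).
The remaining 2×2 game on (s1, s2) × (b, c) has no saddle point. Let General X play s1 with probability p; indifference gives −7p + 4(1−p) = 7p − 3(1−p), so p = 1/3.
Similarly General Y's optimal q on b is 10/21, and the value is -7·(10/21) + (7)·(11/21) = 1/3.

1/3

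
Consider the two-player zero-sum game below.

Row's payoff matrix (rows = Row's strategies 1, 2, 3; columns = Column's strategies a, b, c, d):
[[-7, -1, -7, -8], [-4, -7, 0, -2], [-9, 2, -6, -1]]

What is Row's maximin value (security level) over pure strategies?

The worst-case payoff for each row is 1: -8, 2: -7, 3: -9.
The best of these is -7.

-7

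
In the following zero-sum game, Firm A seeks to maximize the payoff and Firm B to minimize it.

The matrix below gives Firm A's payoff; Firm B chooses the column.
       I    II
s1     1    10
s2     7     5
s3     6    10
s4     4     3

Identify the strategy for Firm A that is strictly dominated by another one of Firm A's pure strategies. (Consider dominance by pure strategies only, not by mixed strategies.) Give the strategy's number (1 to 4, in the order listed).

Compare s4 with s2: 7 > 4, 5 > 3.
So s2 strictly dominates s4 for Firm A; s4 is strictly dominated.

4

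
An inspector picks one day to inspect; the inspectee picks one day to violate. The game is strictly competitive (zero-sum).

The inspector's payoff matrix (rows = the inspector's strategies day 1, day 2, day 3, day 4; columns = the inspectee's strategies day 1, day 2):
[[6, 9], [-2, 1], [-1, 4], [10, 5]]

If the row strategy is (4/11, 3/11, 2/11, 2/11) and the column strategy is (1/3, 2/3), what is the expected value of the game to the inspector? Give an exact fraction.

Against (1/3, 2/3), each row's expected payoff is day 1: 8; day 2: 0; day 3: 7/3; day 4: 20/3.
Taking the (4/11, 3/11, 2/11, 2/11)-weighted average: (4/11)·(8) + (3/11)·(0) + (2/11)·(7/3) + (2/11)·(20/3) = 50/11.

50/11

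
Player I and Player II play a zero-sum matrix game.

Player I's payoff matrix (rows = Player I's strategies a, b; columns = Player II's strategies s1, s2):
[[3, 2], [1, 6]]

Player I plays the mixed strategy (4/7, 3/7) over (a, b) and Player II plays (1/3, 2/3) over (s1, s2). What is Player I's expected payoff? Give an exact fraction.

Against (1/3, 2/3), each row's expected payoff is a: 7/3; b: 13/3.
Taking the (4/7, 3/7)-weighted average: (4/7)·(7/3) + (3/7)·(13/3) = 67/21.

67/21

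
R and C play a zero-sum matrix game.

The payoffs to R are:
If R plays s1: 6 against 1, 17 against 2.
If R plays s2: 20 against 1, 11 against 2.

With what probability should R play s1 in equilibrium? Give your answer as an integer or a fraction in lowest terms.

Row minima are 6 and 11, so R's maximin is 11; column maxima are 20 and 17, so C's minimax is 17. These differ, so the equilibrium is in mixed strategies.
Let R play s1 with probability p. C is indifferent when 6p + 20(1−p) = 17p + 11(1−p), giving p = 9/20.

9/20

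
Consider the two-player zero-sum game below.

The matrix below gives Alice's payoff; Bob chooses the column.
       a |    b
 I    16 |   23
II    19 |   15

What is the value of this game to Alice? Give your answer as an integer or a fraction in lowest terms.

197/11

Row minima are 16 and 15, so Alice's maximin is 16; column maxima are 19 and 23, so Bob's minimax is 19. These differ, so the equilibrium is in mixed strategies.
Let Alice play I with probability p. Bob is indifferent when 16p + 19(1−p) = 23p + 15(1−p), giving p = 4/11.
Let Bob play a with probability q. Alice is indifferent when 16q + 23(1−q) = 19q + 15(1−q), giving q = 8/11.
The value is 16·(8/11) + (23)·(3/11) = 197/11.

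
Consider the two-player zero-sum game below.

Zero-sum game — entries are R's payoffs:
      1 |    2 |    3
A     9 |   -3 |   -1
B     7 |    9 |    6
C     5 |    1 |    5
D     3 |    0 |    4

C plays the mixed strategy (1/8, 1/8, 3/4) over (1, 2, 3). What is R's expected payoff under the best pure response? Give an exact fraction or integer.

13/2

A: (9)·(1/8) + (-3)·(1/8) + (-1)·(3/4) = 0.
B: (7)·(1/8) + (9)·(1/8) + (6)·(3/4) = 13/2.
C: (5)·(1/8) + (1)·(1/8) + (5)·(3/4) = 9/2.
D: (3)·(1/8) + (0)·(1/8) + (4)·(3/4) = 27/8.
The best pure response is B with expected payoff 13/2.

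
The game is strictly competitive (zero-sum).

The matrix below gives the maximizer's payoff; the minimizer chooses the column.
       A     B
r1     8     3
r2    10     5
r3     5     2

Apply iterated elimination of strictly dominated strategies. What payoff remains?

Column A is strictly dominated by B for the minimizer (3<8, 5<10, 2<5); eliminate A.
Row r1 is strictly dominated by row r2 (5>3); eliminate r1.
Row r3 is strictly dominated by row r2 (5>2); eliminate r3.
Only (r2, B) remains, with payoff 5.

5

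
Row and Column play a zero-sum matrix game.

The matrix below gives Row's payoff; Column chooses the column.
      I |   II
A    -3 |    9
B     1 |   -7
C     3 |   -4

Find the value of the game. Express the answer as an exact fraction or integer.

15/19

Row B is strictly dominated by row C, so Row never plays it.
The remaining 2×2 game on (A, C) × (I, II) has no saddle point. Let Row play A with probability p; indifference gives −3p + 3(1−p) = 9p − 4(1−p), so p = 7/19.
Similarly Column's optimal q on I is 13/19, and the value is -3·(13/19) + (9)·(6/19) = 15/19.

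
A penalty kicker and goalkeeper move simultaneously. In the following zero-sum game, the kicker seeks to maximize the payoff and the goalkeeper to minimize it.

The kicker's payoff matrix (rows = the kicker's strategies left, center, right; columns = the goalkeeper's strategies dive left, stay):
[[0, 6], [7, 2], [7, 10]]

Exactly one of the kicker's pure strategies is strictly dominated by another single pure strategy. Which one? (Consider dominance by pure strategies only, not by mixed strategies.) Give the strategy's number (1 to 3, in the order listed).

1

Compare left with right: 7 > 0, 10 > 6.
So right strictly dominates left for the kicker; left is strictly dominated.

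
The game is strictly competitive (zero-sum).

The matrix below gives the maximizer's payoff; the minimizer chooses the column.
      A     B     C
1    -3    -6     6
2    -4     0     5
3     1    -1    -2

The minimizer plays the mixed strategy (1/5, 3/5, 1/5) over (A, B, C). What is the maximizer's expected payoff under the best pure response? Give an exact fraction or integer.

1/5

1: (-3)·(1/5) + (-6)·(3/5) + (6)·(1/5) = -3.
2: (-4)·(1/5) + (0)·(3/5) + (5)·(1/5) = 1/5.
3: (1)·(1/5) + (-1)·(3/5) + (-2)·(1/5) = -4/5.
The best pure response is 2 with expected payoff 1/5.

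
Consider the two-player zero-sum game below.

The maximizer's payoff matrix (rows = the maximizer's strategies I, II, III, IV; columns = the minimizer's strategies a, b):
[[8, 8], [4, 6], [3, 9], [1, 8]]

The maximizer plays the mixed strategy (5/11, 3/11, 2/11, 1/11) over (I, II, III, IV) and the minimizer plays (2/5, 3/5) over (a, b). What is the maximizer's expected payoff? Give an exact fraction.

Against (2/5, 3/5), each row's expected payoff is I: 8; II: 26/5; III: 33/5; IV: 26/5.
Taking the (5/11, 3/11, 2/11, 1/11)-weighted average: (5/11)·(8) + (3/11)·(26/5) + (2/11)·(33/5) + (1/11)·(26/5) = 74/11.

74/11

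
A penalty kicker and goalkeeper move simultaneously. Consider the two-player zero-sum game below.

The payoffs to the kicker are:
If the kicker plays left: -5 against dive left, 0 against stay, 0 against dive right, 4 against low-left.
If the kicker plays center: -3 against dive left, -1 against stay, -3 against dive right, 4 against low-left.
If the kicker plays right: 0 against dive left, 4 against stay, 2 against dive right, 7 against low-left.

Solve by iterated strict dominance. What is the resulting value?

Column low-left is strictly dominated by dive left for the goalkeeper (-5<4, -3<4, 0<7); eliminate low-left.
Column stay is strictly dominated by dive left for the goalkeeper (-5<0, -3<-1, 0<4); eliminate stay.
Row left is strictly dominated by row right (0>-5, 2>0); eliminate left.
Row center is strictly dominated by row right (0>-3, 2>-3); eliminate center.
Column dive right is strictly dominated by dive left for the goalkeeper (0<2); eliminate dive right.
Only (right, dive left) remains, with payoff 0.

0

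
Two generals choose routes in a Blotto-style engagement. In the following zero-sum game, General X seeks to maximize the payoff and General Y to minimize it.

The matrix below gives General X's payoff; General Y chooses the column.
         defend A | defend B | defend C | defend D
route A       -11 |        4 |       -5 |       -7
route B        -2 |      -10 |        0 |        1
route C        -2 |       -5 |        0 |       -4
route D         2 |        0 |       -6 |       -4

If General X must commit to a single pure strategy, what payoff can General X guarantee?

-5

The worst-case payoff for each row is route A: -11, route B: -10, route C: -5, route D: -6.
The best of these is -5.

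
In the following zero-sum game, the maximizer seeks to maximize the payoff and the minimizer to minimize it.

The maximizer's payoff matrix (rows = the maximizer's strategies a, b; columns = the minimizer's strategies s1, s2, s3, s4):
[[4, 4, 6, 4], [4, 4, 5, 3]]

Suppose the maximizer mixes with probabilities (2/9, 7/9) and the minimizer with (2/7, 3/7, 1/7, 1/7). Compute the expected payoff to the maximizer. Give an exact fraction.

Against (2/7, 3/7, 1/7, 1/7), each row's expected payoff is a: 30/7; b: 4.
Taking the (2/9, 7/9)-weighted average: (2/9)·(30/7) + (7/9)·(4) = 256/63.

256/63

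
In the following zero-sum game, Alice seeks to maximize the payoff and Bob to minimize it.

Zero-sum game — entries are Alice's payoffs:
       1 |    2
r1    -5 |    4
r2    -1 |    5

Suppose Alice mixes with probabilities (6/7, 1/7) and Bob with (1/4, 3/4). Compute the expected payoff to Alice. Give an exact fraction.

2

Against (1/4, 3/4), each row's expected payoff is r1: 7/4; r2: 7/2.
Taking the (6/7, 1/7)-weighted average: (6/7)·(7/4) + (1/7)·(7/2) = 2.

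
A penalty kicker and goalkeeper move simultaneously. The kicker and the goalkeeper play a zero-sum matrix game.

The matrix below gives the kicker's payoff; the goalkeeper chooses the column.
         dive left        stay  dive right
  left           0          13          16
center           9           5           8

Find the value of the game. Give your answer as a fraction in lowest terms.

Column dive right is strictly dominated by stay for the goalkeeper (it gives the kicker more in every row).
The remaining 2×2 game on (left, center) × (dive left, stay) has no saddle point. Let the kicker play left with probability p; indifference gives 9(1−p) = 13p + 5(1−p), so p = 4/17.
Similarly the goalkeeper's optimal q on dive left is 8/17, and the value is 0·(8/17) + (13)·(9/17) = 117/17.

117/17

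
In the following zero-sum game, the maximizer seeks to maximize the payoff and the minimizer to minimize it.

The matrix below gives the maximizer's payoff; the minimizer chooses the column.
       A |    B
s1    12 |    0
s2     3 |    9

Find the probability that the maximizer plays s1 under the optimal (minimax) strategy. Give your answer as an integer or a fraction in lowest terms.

1/3

Row minima are 0 and 3, so the maximizer's maximin is 3; column maxima are 12 and 9, so the minimizer's minimax is 9. These differ, so the equilibrium is in mixed strategies.
Let the maximizer play s1 with probability p. The minimizer is indifferent when 12p + 3(1−p) = 9(1−p), giving p = 1/3.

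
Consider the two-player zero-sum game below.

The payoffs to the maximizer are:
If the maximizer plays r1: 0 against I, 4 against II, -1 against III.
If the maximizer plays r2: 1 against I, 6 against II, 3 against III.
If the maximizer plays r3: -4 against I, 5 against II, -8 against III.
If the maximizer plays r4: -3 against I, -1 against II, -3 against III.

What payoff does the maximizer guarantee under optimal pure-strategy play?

1

Row minima: -1, 1, -8, -3 → the maximizer's maximin is 1.
Column maxima: 1, 6, 3 → the minimizer's minimax is 1.
They coincide at (r2, I), so the value is 1.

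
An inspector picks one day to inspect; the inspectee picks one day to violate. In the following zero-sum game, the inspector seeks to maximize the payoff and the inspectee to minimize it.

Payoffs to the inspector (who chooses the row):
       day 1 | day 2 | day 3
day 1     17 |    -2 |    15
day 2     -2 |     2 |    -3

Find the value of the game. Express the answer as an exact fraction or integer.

Column day 1 is strictly dominated by day 3 for the inspectee (it gives the inspector more in every row).
The remaining 2×2 game on (day 1, day 2) × (day 2, day 3) has no saddle point. Let the inspector play day 1 with probability p; indifference gives −2p + 2(1−p) = 15p − 3(1−p), so p = 5/22.
Similarly the inspectee's optimal q on day 2 is 9/11, and the value is -2·(9/11) + (15)·(2/11) = 12/11.

12/11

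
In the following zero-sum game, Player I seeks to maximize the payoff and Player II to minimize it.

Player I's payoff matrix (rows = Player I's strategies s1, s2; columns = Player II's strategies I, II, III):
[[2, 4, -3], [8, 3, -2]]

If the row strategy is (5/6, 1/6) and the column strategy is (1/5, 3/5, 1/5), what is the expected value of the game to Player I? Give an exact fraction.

7/3

Against (1/5, 3/5, 1/5), each row's expected payoff is s1: 11/5; s2: 3.
Taking the (5/6, 1/6)-weighted average: (5/6)·(11/5) + (1/6)·(3) = 7/3.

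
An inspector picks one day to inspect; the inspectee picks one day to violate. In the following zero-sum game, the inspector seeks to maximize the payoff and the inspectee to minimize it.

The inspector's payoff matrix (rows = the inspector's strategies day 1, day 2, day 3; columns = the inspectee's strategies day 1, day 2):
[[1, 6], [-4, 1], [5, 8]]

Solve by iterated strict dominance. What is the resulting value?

Column day 2 is strictly dominated by day 1 for the inspectee (1<6, -4<1, 5<8); eliminate day 2.
Row day 2 is strictly dominated by row day 1 (1>-4); eliminate day 2.
Row day 1 is strictly dominated by row day 3 (5>1); eliminate day 1.
Only (day 3, day 1) remains, with payoff 5.

5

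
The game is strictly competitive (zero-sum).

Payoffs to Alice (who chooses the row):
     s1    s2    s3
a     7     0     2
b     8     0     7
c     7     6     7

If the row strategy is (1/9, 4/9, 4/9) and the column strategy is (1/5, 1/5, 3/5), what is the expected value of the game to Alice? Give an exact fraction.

53/9

Against (1/5, 1/5, 3/5), each row's expected payoff is a: 13/5; b: 29/5; c: 34/5.
Taking the (1/9, 4/9, 4/9)-weighted average: (1/9)·(13/5) + (4/9)·(29/5) + (4/9)·(34/5) = 53/9.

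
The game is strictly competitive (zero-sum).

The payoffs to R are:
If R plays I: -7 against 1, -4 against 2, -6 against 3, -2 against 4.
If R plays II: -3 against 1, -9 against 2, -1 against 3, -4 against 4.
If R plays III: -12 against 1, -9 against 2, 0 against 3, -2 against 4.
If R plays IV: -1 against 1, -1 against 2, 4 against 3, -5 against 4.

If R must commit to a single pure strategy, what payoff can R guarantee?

The worst-case payoff for each row is I: -7, II: -9, III: -12, IV: -5.
The best of these is -5.

-5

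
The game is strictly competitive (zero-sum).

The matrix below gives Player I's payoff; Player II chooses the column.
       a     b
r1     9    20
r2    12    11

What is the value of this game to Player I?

Row minima are 9 and 11, so Player I's maximin is 11; column maxima are 12 and 20, so Player II's minimax is 12. These differ, so the equilibrium is in mixed strategies.
Let Player I play r1 with probability p. Player II is indifferent when 9p + 12(1−p) = 20p + 11(1−p), giving p = 1/12.
Let Player II play a with probability q. Player I is indifferent when 9q + 20(1−q) = 12q + 11(1−q), giving q = 3/4.
The value is 9·(3/4) + (20)·(1/4) = 47/4.

47/4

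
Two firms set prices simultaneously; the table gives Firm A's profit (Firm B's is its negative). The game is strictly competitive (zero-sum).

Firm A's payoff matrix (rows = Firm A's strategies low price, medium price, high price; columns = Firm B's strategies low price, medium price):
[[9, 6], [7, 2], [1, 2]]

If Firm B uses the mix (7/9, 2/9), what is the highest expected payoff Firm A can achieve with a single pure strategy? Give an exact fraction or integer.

low price: (9)·(7/9) + (6)·(2/9) = 25/3.
medium price: (7)·(7/9) + (2)·(2/9) = 53/9.
high price: (1)·(7/9) + (2)·(2/9) = 11/9.
The best pure response is low price with expected payoff 25/3.

25/3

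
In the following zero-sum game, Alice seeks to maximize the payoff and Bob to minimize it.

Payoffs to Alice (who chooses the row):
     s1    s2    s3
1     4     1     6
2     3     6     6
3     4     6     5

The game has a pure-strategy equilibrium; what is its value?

Row minima: 1, 3, 4 → Alice's maximin is 4.
Column maxima: 4, 6, 6 → Bob's minimax is 4.
They coincide at (3, s1), so the value is 4.

4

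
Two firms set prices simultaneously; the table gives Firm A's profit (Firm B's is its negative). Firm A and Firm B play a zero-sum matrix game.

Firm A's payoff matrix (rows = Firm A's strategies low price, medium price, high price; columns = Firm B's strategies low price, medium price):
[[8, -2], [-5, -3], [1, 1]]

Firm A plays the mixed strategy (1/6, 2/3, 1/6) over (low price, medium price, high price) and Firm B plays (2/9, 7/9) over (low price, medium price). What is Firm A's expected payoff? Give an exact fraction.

-113/54

Against (2/9, 7/9), each row's expected payoff is low price: 2/9; medium price: -31/9; high price: 1.
Taking the (1/6, 2/3, 1/6)-weighted average: (1/6)·(2/9) + (2/3)·(-31/9) + (1/6)·(1) = -113/54.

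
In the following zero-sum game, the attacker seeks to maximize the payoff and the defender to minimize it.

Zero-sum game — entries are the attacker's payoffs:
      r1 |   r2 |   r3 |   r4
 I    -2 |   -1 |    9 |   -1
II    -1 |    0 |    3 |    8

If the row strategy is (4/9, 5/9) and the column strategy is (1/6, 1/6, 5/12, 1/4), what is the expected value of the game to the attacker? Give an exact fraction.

Against (1/6, 1/6, 5/12, 1/4), each row's expected payoff is I: 3; II: 37/12.
Taking the (4/9, 5/9)-weighted average: (4/9)·(3) + (5/9)·(37/12) = 329/108.

329/108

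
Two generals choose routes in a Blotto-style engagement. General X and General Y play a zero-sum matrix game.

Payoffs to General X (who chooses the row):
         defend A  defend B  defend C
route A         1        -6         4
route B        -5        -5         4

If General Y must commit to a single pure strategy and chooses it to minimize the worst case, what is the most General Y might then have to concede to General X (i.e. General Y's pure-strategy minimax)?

-5

The worst case (largest entry) in each column is defend A: 1, defend B: -5, defend C: 4.
The best (smallest) of these is -5.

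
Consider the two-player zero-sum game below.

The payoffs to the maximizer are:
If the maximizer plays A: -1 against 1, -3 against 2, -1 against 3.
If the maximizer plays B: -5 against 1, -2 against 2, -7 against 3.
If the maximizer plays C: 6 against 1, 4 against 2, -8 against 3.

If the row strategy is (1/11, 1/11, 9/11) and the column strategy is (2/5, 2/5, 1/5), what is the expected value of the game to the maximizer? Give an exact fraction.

Against (2/5, 2/5, 1/5), each row's expected payoff is A: -9/5; B: -21/5; C: 12/5.
Taking the (1/11, 1/11, 9/11)-weighted average: (1/11)·(-9/5) + (1/11)·(-21/5) + (9/11)·(12/5) = 78/55.

78/55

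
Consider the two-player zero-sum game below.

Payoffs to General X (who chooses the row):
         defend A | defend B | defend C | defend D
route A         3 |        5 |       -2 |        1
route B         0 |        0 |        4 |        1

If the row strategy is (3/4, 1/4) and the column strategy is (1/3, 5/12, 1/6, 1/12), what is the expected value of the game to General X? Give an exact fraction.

37/16

Against (1/3, 5/12, 1/6, 1/12), each row's expected payoff is route A: 17/6; route B: 3/4.
Taking the (3/4, 1/4)-weighted average: (3/4)·(17/6) + (1/4)·(3/4) = 37/16.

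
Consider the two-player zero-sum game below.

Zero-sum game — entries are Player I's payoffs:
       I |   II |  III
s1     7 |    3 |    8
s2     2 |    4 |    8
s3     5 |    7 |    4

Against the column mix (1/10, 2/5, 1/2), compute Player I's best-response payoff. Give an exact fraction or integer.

59/10

s1: (7)·(1/10) + (3)·(2/5) + (8)·(1/2) = 59/10.
s2: (2)·(1/10) + (4)·(2/5) + (8)·(1/2) = 29/5.
s3: (5)·(1/10) + (7)·(2/5) + (4)·(1/2) = 53/10.
The best pure response is s1 with expected payoff 59/10.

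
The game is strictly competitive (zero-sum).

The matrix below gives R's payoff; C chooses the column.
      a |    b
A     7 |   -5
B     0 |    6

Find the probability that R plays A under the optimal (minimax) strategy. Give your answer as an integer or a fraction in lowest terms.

1/3

Row minima are -5 and 0, so R's maximin is 0; column maxima are 7 and 6, so C's minimax is 6. These differ, so the equilibrium is in mixed strategies.
Let R play A with probability p. C is indifferent when 7p = −5p + 6(1−p), giving p = 1/3.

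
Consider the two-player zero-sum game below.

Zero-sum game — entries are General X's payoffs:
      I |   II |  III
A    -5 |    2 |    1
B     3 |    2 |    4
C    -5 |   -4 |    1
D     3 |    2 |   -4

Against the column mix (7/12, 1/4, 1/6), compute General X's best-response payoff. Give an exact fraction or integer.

35/12

A: (-5)·(7/12) + (2)·(1/4) + (1)·(1/6) = -9/4.
B: (3)·(7/12) + (2)·(1/4) + (4)·(1/6) = 35/12.
C: (-5)·(7/12) + (-4)·(1/4) + (1)·(1/6) = -15/4.
D: (3)·(7/12) + (2)·(1/4) + (-4)·(1/6) = 19/12.
The best pure response is B with expected payoff 35/12.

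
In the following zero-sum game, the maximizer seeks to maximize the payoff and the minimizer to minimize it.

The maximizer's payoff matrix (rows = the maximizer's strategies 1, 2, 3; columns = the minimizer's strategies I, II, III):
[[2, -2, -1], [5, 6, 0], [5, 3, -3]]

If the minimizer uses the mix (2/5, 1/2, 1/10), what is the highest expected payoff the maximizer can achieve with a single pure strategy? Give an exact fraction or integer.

5

1: (2)·(2/5) + (-2)·(1/2) + (-1)·(1/10) = -3/10.
2: (5)·(2/5) + (6)·(1/2) + (0)·(1/10) = 5.
3: (5)·(2/5) + (3)·(1/2) + (-3)·(1/10) = 16/5.
The best pure response is 2 with expected payoff 5.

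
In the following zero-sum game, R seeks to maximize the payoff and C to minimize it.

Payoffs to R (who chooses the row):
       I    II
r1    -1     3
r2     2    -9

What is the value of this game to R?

Row minima are -1 and -9, so R's maximin is -1; column maxima are 2 and 3, so C's minimax is 2. These differ, so the equilibrium is in mixed strategies.
Let R play r1 with probability p. C is indifferent when −p + 2(1−p) = 3p − 9(1−p), giving p = 11/15.
Let C play I with probability q. R is indifferent when −q + 3(1−q) = 2q − 9(1−q), giving q = 4/5.
The value is -1·(4/5) + (3)·(1/5) = -1/5.

-1/5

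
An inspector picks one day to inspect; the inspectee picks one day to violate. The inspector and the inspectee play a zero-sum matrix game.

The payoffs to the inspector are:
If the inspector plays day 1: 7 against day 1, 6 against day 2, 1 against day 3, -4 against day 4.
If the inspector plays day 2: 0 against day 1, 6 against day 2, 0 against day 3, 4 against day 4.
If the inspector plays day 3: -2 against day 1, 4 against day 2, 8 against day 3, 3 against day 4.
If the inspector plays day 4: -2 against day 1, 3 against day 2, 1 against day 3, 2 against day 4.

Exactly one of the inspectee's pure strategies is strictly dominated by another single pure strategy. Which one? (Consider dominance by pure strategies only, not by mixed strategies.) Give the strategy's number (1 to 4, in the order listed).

The inspectee prefers columns that give the inspector less. Compare day 2 with day 4: -4 < 6, 4 < 6, 3 < 4, 2 < 3.
So day 4 strictly dominates day 2 for the inspectee; day 2 is strictly dominated.

2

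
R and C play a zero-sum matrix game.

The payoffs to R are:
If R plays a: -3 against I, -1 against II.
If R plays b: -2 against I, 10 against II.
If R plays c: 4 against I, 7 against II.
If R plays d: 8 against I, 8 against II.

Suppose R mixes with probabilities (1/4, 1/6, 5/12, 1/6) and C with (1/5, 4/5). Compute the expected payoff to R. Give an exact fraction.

Against (1/5, 4/5), each row's expected payoff is a: -7/5; b: 38/5; c: 32/5; d: 8.
Taking the (1/4, 1/6, 5/12, 1/6)-weighted average: (1/4)·(-7/5) + (1/6)·(38/5) + (5/12)·(32/5) + (1/6)·(8) = 59/12.

59/12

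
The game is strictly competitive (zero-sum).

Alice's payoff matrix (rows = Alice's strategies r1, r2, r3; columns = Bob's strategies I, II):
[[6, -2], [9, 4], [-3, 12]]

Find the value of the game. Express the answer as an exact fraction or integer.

Row r1 is strictly dominated by row r2, so Alice never plays it.
The remaining 2×2 game on (r2, r3) × (I, II) has no saddle point. Let Alice play r2 with probability p; indifference gives 9p − 3(1−p) = 4p + 12(1−p), so p = 3/4.
Similarly Bob's optimal q on I is 2/5, and the value is 9·(2/5) + (4)·(3/5) = 6.

6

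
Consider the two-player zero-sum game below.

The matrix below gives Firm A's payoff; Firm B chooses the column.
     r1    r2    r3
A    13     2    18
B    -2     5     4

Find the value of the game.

23/6

Column r3 is strictly dominated by r1 for Firm B (it gives Firm A more in every row).
The remaining 2×2 game on (A, B) × (r1, r2) has no saddle point. Let Firm A play A with probability p; indifference gives 13p − 2(1−p) = 2p + 5(1−p), so p = 7/18.
Similarly Firm B's optimal q on r1 is 1/6, and the value is 13·(1/6) + (2)·(5/6) = 23/6.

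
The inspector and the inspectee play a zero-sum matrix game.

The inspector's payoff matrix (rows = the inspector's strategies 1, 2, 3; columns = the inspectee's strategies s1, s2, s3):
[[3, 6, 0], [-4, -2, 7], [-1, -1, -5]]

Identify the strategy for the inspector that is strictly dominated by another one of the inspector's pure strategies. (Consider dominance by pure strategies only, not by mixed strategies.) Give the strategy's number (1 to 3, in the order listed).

Compare 3 with 1: 3 > -1, 6 > -1, 0 > -5.
So 1 strictly dominates 3 for the inspector; 3 is strictly dominated.

3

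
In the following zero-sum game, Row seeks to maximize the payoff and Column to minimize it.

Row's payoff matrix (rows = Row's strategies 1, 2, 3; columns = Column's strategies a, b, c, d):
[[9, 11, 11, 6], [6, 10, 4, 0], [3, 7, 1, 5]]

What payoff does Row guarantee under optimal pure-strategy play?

6

Row minima: 6, 0, 1 → Row's maximin is 6.
Column maxima: 9, 11, 11, 6 → Column's minimax is 6.
They coincide at (1, d), so the value is 6.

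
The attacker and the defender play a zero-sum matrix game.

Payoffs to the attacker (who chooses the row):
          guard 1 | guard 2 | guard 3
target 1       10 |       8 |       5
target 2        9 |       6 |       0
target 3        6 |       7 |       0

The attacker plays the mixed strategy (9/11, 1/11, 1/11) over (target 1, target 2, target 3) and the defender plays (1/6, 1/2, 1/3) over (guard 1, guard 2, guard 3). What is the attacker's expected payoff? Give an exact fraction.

Against (1/6, 1/2, 1/3), each row's expected payoff is target 1: 22/3; target 2: 9/2; target 3: 9/2.
Taking the (9/11, 1/11, 1/11)-weighted average: (9/11)·(22/3) + (1/11)·(9/2) + (1/11)·(9/2) = 75/11.

75/11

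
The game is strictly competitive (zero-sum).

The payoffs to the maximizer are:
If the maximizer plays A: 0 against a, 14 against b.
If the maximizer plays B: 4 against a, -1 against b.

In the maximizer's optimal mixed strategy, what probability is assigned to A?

Row minima are 0 and -1, so the maximizer's maximin is 0; column maxima are 4 and 14, so the minimizer's minimax is 4. These differ, so the equilibrium is in mixed strategies.
Let the maximizer play A with probability p. The minimizer is indifferent when 4(1−p) = 14p − (1−p), giving p = 5/19.

5/19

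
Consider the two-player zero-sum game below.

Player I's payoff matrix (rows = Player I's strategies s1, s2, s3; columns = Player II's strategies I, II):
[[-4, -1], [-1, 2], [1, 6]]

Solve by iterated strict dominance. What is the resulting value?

1

Column II is strictly dominated by I for Player II (-4<-1, -1<2, 1<6); eliminate II.
Row s2 is strictly dominated by row s3 (1>-1); eliminate s2.
Row s1 is strictly dominated by row s3 (1>-4); eliminate s1.
Only (s3, I) remains, with payoff 1.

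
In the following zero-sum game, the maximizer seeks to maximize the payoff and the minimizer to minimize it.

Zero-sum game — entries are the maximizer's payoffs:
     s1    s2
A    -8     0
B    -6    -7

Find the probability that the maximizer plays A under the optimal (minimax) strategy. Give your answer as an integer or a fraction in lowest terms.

Row minima are -8 and -7, so the maximizer's maximin is -7; column maxima are -6 and 0, so the minimizer's minimax is -6. These differ, so the equilibrium is in mixed strategies.
Let the maximizer play A with probability p. The minimizer is indifferent when −8p − 6(1−p) = −7(1−p), giving p = 1/9.

1/9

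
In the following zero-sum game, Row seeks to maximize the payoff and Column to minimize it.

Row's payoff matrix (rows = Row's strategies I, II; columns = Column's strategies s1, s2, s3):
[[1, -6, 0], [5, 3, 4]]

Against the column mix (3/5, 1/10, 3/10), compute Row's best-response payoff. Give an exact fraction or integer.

9/2

I: (1)·(3/5) + (-6)·(1/10) + (0)·(3/10) = 0.
II: (5)·(3/5) + (3)·(1/10) + (4)·(3/10) = 9/2.
The best pure response is II with expected payoff 9/2.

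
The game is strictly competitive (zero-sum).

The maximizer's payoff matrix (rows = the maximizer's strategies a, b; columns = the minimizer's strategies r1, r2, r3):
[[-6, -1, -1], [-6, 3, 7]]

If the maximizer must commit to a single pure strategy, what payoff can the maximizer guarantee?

The worst-case payoff for each row is a: -6, b: -6.
The best of these is -6.

-6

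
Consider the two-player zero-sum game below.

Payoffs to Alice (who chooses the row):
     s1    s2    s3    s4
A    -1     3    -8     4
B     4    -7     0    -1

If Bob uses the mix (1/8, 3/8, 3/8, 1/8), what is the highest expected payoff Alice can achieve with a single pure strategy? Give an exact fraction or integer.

A: (-1)·(1/8) + (3)·(3/8) + (-8)·(3/8) + (4)·(1/8) = -3/2.
B: (4)·(1/8) + (-7)·(3/8) + (0)·(3/8) + (-1)·(1/8) = -9/4.
The best pure response is A with expected payoff -3/2.

-3/2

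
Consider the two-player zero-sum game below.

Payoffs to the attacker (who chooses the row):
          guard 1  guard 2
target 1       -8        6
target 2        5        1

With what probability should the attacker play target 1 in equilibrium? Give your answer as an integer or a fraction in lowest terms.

2/9

Row minima are -8 and 1, so the attacker's maximin is 1; column maxima are 5 and 6, so the defender's minimax is 5. These differ, so the equilibrium is in mixed strategies.
Let the attacker play target 1 with probability p. The defender is indifferent when −8p + 5(1−p) = 6p + (1−p), giving p = 2/9.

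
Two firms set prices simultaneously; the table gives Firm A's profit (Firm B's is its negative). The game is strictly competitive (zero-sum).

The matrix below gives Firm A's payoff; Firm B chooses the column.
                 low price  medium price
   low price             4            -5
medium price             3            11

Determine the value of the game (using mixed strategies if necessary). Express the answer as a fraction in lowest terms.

59/17

Row minima are -5 and 3, so Firm A's maximin is 3; column maxima are 4 and 11, so Firm B's minimax is 4. These differ, so the equilibrium is in mixed strategies.
Let Firm A play low price with probability p. Firm B is indifferent when 4p + 3(1−p) = −5p + 11(1−p), giving p = 8/17.
Let Firm B play low price with probability q. Firm A is indifferent when 4q − 5(1−q) = 3q + 11(1−q), giving q = 16/17.
The value is 4·(16/17) + (-5)·(1/17) = 59/17.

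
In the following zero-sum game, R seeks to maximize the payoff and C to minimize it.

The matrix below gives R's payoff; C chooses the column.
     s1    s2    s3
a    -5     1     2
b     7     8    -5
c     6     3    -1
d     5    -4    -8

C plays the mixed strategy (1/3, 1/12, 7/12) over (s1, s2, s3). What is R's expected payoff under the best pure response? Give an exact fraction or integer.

a: (-5)·(1/3) + (1)·(1/12) + (2)·(7/12) = -5/12.
b: (7)·(1/3) + (8)·(1/12) + (-5)·(7/12) = 1/12.
c: (6)·(1/3) + (3)·(1/12) + (-1)·(7/12) = 5/3.
d: (5)·(1/3) + (-4)·(1/12) + (-8)·(7/12) = -10/3.
The best pure response is c with expected payoff 5/3.

5/3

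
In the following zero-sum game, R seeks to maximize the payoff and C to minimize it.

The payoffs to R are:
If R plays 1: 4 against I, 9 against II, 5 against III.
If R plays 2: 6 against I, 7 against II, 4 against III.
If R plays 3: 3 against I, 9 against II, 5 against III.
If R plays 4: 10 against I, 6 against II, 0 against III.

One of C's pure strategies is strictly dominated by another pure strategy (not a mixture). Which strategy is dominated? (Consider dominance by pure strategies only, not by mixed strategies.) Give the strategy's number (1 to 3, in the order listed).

2

C prefers columns that give R less. Compare II with III: 5 < 9, 4 < 7, 5 < 9, 0 < 6.
So III strictly dominates II for C; II is strictly dominated.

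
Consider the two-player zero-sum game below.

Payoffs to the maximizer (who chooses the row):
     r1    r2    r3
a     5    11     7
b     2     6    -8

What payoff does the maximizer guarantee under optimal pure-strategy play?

5

Row minima: 5, -8 → the maximizer's maximin is 5.
Column maxima: 5, 11, 7 → the minimizer's minimax is 5.
They coincide at (a, r1), so the value is 5.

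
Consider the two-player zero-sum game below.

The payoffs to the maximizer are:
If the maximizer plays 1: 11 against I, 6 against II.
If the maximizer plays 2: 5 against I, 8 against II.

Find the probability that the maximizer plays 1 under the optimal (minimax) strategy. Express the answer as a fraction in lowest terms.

Row minima are 6 and 5, so the maximizer's maximin is 6; column maxima are 11 and 8, so the minimizer's minimax is 8. These differ, so the equilibrium is in mixed strategies.
Let the maximizer play 1 with probability p. The minimizer is indifferent when 11p + 5(1−p) = 6p + 8(1−p), giving p = 3/8.

3/8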